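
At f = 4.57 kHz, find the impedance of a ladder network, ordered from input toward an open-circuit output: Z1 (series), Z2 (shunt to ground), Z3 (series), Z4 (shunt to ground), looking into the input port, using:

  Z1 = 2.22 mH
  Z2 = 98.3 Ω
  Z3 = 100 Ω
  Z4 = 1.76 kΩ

Step 1 — Angular frequency: ω = 2π·f = 2π·4570 = 2.871e+04 rad/s.
Step 2 — Component impedances:
  Z1: Z = jωL = j·2.871e+04·0.00222 = 0 + j63.75 Ω
  Z2: Z = R = 98.3 Ω
  Z3: Z = R = 100 Ω
  Z4: Z = R = 1760 Ω
Step 3 — Ladder network (open output): work backward from the far end, alternating series and parallel combinations. Z_in = 93.37 + j63.75 Ω = 113.1∠34.3° Ω.

Z = 93.37 + j63.75 Ω = 113.1∠34.3° Ω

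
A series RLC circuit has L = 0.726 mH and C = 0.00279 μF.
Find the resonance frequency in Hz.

Step 1 — Resonance condition Im(Z)=0 gives ω₀ = 1/√(LC).
Step 2 — ω₀ = 1/√(0.000726·2.79e-09) = 7.026e+05 rad/s.
Step 3 — f₀ = ω₀/(2π) = 1.118e+05 Hz.

f₀ = 1.118e+05 Hz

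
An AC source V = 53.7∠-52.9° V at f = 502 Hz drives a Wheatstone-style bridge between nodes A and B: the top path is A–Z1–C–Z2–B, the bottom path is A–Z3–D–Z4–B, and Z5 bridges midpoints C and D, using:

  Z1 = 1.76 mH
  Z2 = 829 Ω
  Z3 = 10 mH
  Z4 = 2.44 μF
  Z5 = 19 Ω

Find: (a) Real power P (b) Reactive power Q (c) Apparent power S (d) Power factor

Step 1 — Angular frequency: ω = 2π·f = 2π·502 = 3154 rad/s.
Step 2 — Component impedances:
  Z1: Z = jωL = j·3154·0.00176 = 0 + j5.551 Ω
  Z2: Z = R = 829 Ω
  Z3: Z = jωL = j·3154·0.01 = 0 + j31.54 Ω
  Z4: Z = 1/(jωC) = -j/(ω·C) = 0 - j129.9 Ω
  Z5: Z = R = 19 Ω
Step 3 — Bridge requires nodal analysis (the Z5 bridge couples midpoints C and D, so the two paths cannot be reduced to a simple series/parallel combination). Setting node B to ground and injecting 1 A at node A, the 3-node admittance system at A, C, D solves to V_A = Z_AB = 27.83 - j113.4 Ω = 116.8∠-76.2° Ω.
Step 4 — Source phasor: V = 53.7∠-52.9° V = 32.39 - j42.83 V.
Step 5 — Current: I = V / Z = 0.4222 + j0.182 A = 0.4597∠23.3° A.
Step 6 — Complex power: S = V·I* = 5.881 - j23.98 VA.
Step 7 — Real power: P = Re(S) = 5.881 W.
Step 8 — Reactive power: Q = Im(S) = -23.98 VAR.
Step 9 — Apparent power: |S| = 24.69 VA.
Step 10 — Power factor: PF = P/|S| = 0.2382 (leading).

(a) P = 5.881 W  (b) Q = -23.98 VAR  (c) S = 24.69 VA  (d) PF = 0.2382 (leading)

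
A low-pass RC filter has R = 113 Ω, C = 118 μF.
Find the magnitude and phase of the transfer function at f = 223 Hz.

Step 1 — Angular frequency: ω = 2π·223 = 1401 rad/s.
Step 2 — Transfer function: H(jω) = 1/(1 + jωRC).
Step 3 — Denominator: 1 + jωRC = 1 + j·1401·113·0.000118 = 1 + j18.68.
Step 4 — H = 0.002857 - j0.05337.
Step 5 — Magnitude: |H| = 0.05345 (-25.4 dB); phase: φ = -86.9°.

|H| = 0.05345 (-25.4 dB), φ = -86.9°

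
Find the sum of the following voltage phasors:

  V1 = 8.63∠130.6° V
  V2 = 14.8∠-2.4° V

Step 1 — Convert each phasor to rectangular form:
  V1 = 8.63·(cos(130.6°) + j·sin(130.6°)) = -5.616 + j6.553 V
  V2 = 14.8·(cos(-2.4°) + j·sin(-2.4°)) = 14.79 - j0.6198 V
Step 2 — Sum components: V_total = 9.171 + j5.933 V.
Step 3 — Convert to polar: |V_total| = 10.92 V, ∠V_total = 32.9°.

V_total = 10.92∠32.9° V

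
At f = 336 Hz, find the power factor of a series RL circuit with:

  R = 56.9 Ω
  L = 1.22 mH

Step 1 — Angular frequency: ω = 2π·f = 2π·336 = 2111 rad/s.
Step 2 — Component impedances:
  R: Z = R = 56.9 Ω
  L: Z = jωL = j·2111·0.00122 = 0 + j2.576 Ω
Step 3 — Series combination: Z_total = R + L = 56.9 + j2.576 Ω = 56.96∠2.6° Ω.
Step 4 — Power factor: PF = cos(φ) = Re(Z)/|Z| = 56.9/56.958 = 0.999.
Step 5 — Type: Im(Z) = 2.576 ⇒ lagging (phase φ = 2.6°).

PF = 0.999 (lagging, φ = 2.6°)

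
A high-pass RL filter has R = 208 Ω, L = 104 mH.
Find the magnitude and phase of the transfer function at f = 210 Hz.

Step 1 — Angular frequency: ω = 2π·210 = 1319 rad/s.
Step 2 — Transfer function: H(jω) = jωL/(R + jωL).
Step 3 — Numerator jωL = j·137.2; denominator R + jωL = 208 + j137.2.
Step 4 — H = 0.3033 + j0.4597.
Step 5 — Magnitude: |H| = 0.5507 (-5.2 dB); phase: φ = 56.6°.

|H| = 0.5507 (-5.2 dB), φ = 56.6°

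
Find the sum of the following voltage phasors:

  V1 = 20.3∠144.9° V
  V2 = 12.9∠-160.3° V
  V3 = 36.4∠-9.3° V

Step 1 — Convert each phasor to rectangular form:
  V1 = 20.3·(cos(144.9°) + j·sin(144.9°)) = -16.61 + j11.67 V
  V2 = 12.9·(cos(-160.3°) + j·sin(-160.3°)) = -12.14 - j4.349 V
  V3 = 36.4·(cos(-9.3°) + j·sin(-9.3°)) = 35.92 - j5.882 V
Step 2 — Sum components: V_total = 7.168 + j1.442 V.
Step 3 — Convert to polar: |V_total| = 7.312 V, ∠V_total = 11.4°.

V_total = 7.312∠11.4° V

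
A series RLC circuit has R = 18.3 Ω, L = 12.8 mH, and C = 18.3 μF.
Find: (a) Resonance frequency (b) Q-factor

Step 1 — Resonance condition Im(Z)=0 gives ω₀ = 1/√(LC).
Step 2 — ω₀ = 1/√(0.0128·1.83e-05) = 2066 rad/s.
Step 3 — f₀ = ω₀/(2π) = 328.8 Hz.
Step 4 — Series Q: Q = ω₀L/R = 2066·0.0128/18.3 = 1.445.

(a) f₀ = 328.8 Hz  (b) Q = 1.445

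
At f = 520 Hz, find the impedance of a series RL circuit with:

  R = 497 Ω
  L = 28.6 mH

Step 1 — Angular frequency: ω = 2π·f = 2π·520 = 3267 rad/s.
Step 2 — Component impedances:
  R: Z = R = 497 Ω
  L: Z = jωL = j·3267·0.0286 = 0 + j93.44 Ω
Step 3 — Series combination: Z_total = R + L = 497 + j93.44 Ω = 505.7∠10.6° Ω.

Z = 497 + j93.44 Ω = 505.7∠10.6° Ω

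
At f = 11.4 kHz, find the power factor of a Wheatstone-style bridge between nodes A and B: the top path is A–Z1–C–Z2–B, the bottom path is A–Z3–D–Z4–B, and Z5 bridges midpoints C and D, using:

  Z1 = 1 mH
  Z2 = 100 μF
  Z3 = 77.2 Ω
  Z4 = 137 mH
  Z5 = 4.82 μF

Step 1 — Angular frequency: ω = 2π·f = 2π·1.14e+04 = 7.163e+04 rad/s.
Step 2 — Component impedances:
  Z1: Z = jωL = j·7.163e+04·0.001 = 0 + j71.63 Ω
  Z2: Z = 1/(jωC) = -j/(ω·C) = 0 - j0.1396 Ω
  Z3: Z = R = 77.2 Ω
  Z4: Z = jωL = j·7.163e+04·0.137 = 0 + j9813 Ω
  Z5: Z = 1/(jωC) = -j/(ω·C) = 0 - j2.896 Ω
Step 3 — Bridge requires nodal analysis (the Z5 bridge couples midpoints C and D, so the two paths cannot be reduced to a simple series/parallel combination). Setting node B to ground and injecting 1 A at node A, the 3-node admittance system at A, C, D solves to V_A = Z_AB = 37.07 + j38.48 Ω = 53.44∠46.1° Ω.
Step 4 — Power factor: PF = cos(φ) = Re(Z)/|Z| = 37.073/53.435 = 0.6938.
Step 5 — Type: Im(Z) = 38.48 ⇒ lagging (phase φ = 46.1°).

PF = 0.6938 (lagging, φ = 46.1°)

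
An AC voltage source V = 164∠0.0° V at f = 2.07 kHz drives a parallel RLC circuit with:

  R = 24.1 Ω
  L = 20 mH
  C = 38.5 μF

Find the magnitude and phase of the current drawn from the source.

Step 1 — Angular frequency: ω = 2π·f = 2π·2070 = 1.301e+04 rad/s.
Step 2 — Component impedances:
  R: Z = R = 24.1 Ω
  L: Z = jωL = j·1.301e+04·0.02 = 0 + j260.1 Ω
  C: Z = 1/(jωC) = -j/(ω·C) = 0 - j1.997 Ω
Step 3 — Parallel combination: 1/Z_total = 1/R + 1/L + 1/C; Z_total = 0.1669 - j1.999 Ω = 2.006∠-85.2° Ω.
Step 4 — Source phasor: V = 164∠0.0° V = 164 V.
Step 5 — Ohm's law: I = V / Z_total = (164) / (0.1669 - j1.999) = 6.805 + j81.49 A.
Step 6 — Convert to polar: |I| = 81.77 A, ∠I = 85.2°.

I = 81.77∠85.2° A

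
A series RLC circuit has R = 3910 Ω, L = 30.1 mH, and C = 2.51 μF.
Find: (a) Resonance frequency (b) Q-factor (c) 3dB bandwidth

Step 1 — Resonance condition Im(Z)=0 gives ω₀ = 1/√(LC).
Step 2 — ω₀ = 1/√(0.0301·2.51e-06) = 3638 rad/s.
Step 3 — f₀ = ω₀/(2π) = 579 Hz.
Step 4 — Series Q: Q = ω₀L/R = 3638·0.0301/3910 = 0.02801.
Step 5 — 3dB bandwidth: Δω = ω₀/Q = 1.299e+05 rad/s; BW = Δω/(2π) = 2.067e+04 Hz.

(a) f₀ = 579 Hz  (b) Q = 0.02801  (c) BW = 2.067e+04 Hz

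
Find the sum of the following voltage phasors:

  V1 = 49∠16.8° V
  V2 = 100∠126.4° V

Step 1 — Convert each phasor to rectangular form:
  V1 = 49·(cos(16.8°) + j·sin(16.8°)) = 46.91 + j14.16 V
  V2 = 100·(cos(126.4°) + j·sin(126.4°)) = -59.34 + j80.49 V
Step 2 — Sum components: V_total = -12.43 + j94.65 V.
Step 3 — Convert to polar: |V_total| = 95.47 V, ∠V_total = 97.5°.

V_total = 95.47∠97.5° V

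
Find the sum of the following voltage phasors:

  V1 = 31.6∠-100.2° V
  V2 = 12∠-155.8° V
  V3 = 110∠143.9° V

Step 1 — Convert each phasor to rectangular form:
  V1 = 31.6·(cos(-100.2°) + j·sin(-100.2°)) = -5.596 - j31.1 V
  V2 = 12·(cos(-155.8°) + j·sin(-155.8°)) = -10.95 - j4.919 V
  V3 = 110·(cos(143.9°) + j·sin(143.9°)) = -88.88 + j64.81 V
Step 2 — Sum components: V_total = -105.4 + j28.79 V.
Step 3 — Convert to polar: |V_total| = 109.3 V, ∠V_total = 164.7°.

V_total = 109.3∠164.7° V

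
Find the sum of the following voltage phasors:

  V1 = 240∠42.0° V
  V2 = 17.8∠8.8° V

Step 1 — Convert each phasor to rectangular form:
  V1 = 240·(cos(42.0°) + j·sin(42.0°)) = 178.4 + j160.6 V
  V2 = 17.8·(cos(8.8°) + j·sin(8.8°)) = 17.59 + j2.723 V
Step 2 — Sum components: V_total = 195.9 + j163.3 V.
Step 3 — Convert to polar: |V_total| = 255.1 V, ∠V_total = 39.8°.

V_total = 255.1∠39.8° V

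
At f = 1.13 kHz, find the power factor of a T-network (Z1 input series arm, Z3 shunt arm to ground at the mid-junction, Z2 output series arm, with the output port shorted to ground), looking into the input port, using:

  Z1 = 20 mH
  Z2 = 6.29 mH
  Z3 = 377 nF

Step 1 — Angular frequency: ω = 2π·f = 2π·1130 = 7100 rad/s.
Step 2 — Component impedances:
  Z1: Z = jωL = j·7100·0.02 = 0 + j142 Ω
  Z2: Z = jωL = j·7100·0.00629 = 0 + j44.66 Ω
  Z3: Z = 1/(jωC) = -j/(ω·C) = 0 - j373.6 Ω
Step 3 — With the output port shorted to ground, the output series arm Z2 runs from the junction to ground; the shunt arm Z3 also runs from the junction to ground. They appear in parallel: Z3 || Z2 = 0 + j50.72 Ω.
Step 4 — Series with input arm Z1: Z_in = Z1 + (Z3 || Z2) = 0 + j192.7 Ω = 192.7∠90.0° Ω.
Step 5 — Power factor: PF = cos(φ) = Re(Z)/|Z| = 0/192.7 = 0.
Step 6 — Type: Im(Z) = 192.7 ⇒ lagging (phase φ = 90.0°).

PF = 0 (lagging, φ = 90.0°)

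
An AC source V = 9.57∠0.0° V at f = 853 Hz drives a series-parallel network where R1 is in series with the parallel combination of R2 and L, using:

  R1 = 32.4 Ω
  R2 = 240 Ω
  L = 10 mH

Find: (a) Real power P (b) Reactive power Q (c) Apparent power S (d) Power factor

Step 1 — Angular frequency: ω = 2π·f = 2π·853 = 5360 rad/s.
Step 2 — Component impedances:
  R1: Z = R = 32.4 Ω
  R2: Z = R = 240 Ω
  L: Z = jωL = j·5360·0.01 = 0 + j53.6 Ω
Step 3 — Parallel branch: R2 || L = 1/(1/R2 + 1/L) = 11.4 + j51.05 Ω.
Step 4 — Series with R1: Z_total = R1 + (R2 || L) = 43.8 + j51.05 Ω = 67.26∠49.4° Ω.
Step 5 — Source phasor: V = 9.57∠0.0° V = 9.57 V.
Step 6 — Current: I = V / Z = 0.09264 - j0.108 A = 0.1423∠-49.4° A.
Step 7 — Complex power: S = V·I* = 0.8866 + j1.033 VA.
Step 8 — Real power: P = Re(S) = 0.8866 W.
Step 9 — Reactive power: Q = Im(S) = 1.033 VAR.
Step 10 — Apparent power: |S| = 1.362 VA.
Step 11 — Power factor: PF = P/|S| = 0.6512 (lagging).

(a) P = 0.8866 W  (b) Q = 1.033 VAR  (c) S = 1.362 VA  (d) PF = 0.6512 (lagging)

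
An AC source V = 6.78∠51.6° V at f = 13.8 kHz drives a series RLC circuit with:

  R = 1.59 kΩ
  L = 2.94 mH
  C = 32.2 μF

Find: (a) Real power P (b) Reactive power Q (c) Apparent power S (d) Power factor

Step 1 — Angular frequency: ω = 2π·f = 2π·1.38e+04 = 8.671e+04 rad/s.
Step 2 — Component impedances:
  R: Z = R = 1590 Ω
  L: Z = jωL = j·8.671e+04·0.00294 = 0 + j254.9 Ω
  C: Z = 1/(jωC) = -j/(ω·C) = 0 - j0.3582 Ω
Step 3 — Series combination: Z_total = R + L + C = 1590 + j254.6 Ω = 1610∠9.1° Ω.
Step 4 — Source phasor: V = 6.78∠51.6° V = 4.211 + j5.313 V.
Step 5 — Current: I = V / Z = 0.003104 + j0.002845 A = 0.004211∠42.5° A.
Step 6 — Complex power: S = V·I* = 0.02819 + j0.004513 VA.
Step 7 — Real power: P = Re(S) = 0.02819 W.
Step 8 — Reactive power: Q = Im(S) = 0.004513 VAR.
Step 9 — Apparent power: |S| = 0.02855 VA.
Step 10 — Power factor: PF = P/|S| = 0.9874 (lagging).

(a) P = 0.02819 W  (b) Q = 0.004513 VAR  (c) S = 0.02855 VA  (d) PF = 0.9874 (lagging)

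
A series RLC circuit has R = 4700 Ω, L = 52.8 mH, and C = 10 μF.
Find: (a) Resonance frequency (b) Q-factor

Step 1 — Resonance condition Im(Z)=0 gives ω₀ = 1/√(LC).
Step 2 — ω₀ = 1/√(0.0528·1e-05) = 1376 rad/s.
Step 3 — f₀ = ω₀/(2π) = 219 Hz.
Step 4 — Series Q: Q = ω₀L/R = 1376·0.0528/4700 = 0.01546.

(a) f₀ = 219 Hz  (b) Q = 0.01546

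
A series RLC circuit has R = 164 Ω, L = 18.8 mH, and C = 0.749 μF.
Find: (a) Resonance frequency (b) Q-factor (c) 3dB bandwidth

Step 1 — Resonance: ω₀ = 1/√(LC) = 1/√(0.0188·7.49e-07) = 8427 rad/s.
Step 2 — f₀ = ω₀/(2π) = 1341 Hz.
Step 3 — Series Q: Q = ω₀L/R = 8427·0.0188/164 = 0.966.
Step 4 — Bandwidth: Δω = ω₀/Q = 8723 rad/s; BW = Δω/(2π) = 1388 Hz.

(a) f₀ = 1341 Hz  (b) Q = 0.966  (c) BW = 1388 Hz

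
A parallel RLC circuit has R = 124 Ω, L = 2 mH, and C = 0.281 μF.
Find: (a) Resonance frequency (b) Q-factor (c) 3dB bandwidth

Step 1 — Resonance: ω₀ = 1/√(LC) = 1/√(0.002·2.81e-07) = 4.218e+04 rad/s.
Step 2 — f₀ = ω₀/(2π) = 6714 Hz.
Step 3 — Parallel Q: Q = R/(ω₀L) = 124/(4.218e+04·0.002) = 1.47.
Step 4 — Bandwidth: Δω = ω₀/Q = 2.87e+04 rad/s; BW = Δω/(2π) = 4568 Hz.

(a) f₀ = 6714 Hz  (b) Q = 1.47  (c) BW = 4568 Hz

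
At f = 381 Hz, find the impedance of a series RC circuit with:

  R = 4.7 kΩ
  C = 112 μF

Step 1 — Angular frequency: ω = 2π·f = 2π·381 = 2394 rad/s.
Step 2 — Component impedances:
  R: Z = R = 4700 Ω
  C: Z = 1/(jωC) = -j/(ω·C) = 0 - j3.73 Ω
Step 3 — Series combination: Z_total = R + C = 4700 - j3.73 Ω = 4700∠-0.0° Ω.

Z = 4700 - j3.73 Ω = 4700∠-0.0° Ω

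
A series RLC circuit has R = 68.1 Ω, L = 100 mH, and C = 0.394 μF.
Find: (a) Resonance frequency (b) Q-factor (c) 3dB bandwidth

Step 1 — Resonance: ω₀ = 1/√(LC) = 1/√(0.1·3.94e-07) = 5038 rad/s.
Step 2 — f₀ = ω₀/(2π) = 801.8 Hz.
Step 3 — Series Q: Q = ω₀L/R = 5038·0.1/68.1 = 7.398.
Step 4 — Bandwidth: Δω = ω₀/Q = 681 rad/s; BW = Δω/(2π) = 108.4 Hz.

(a) f₀ = 801.8 Hz  (b) Q = 7.398  (c) BW = 108.4 Hz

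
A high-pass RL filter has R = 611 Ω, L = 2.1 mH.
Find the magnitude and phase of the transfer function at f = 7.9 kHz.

Step 1 — Angular frequency: ω = 2π·7900 = 4.964e+04 rad/s.
Step 2 — Transfer function: H(jω) = jωL/(R + jωL).
Step 3 — Numerator jωL = j·104.2; denominator R + jωL = 611 + j104.2.
Step 4 — H = 0.02828 + j0.1658.
Step 5 — Magnitude: |H| = 0.1682 (-15.5 dB); phase: φ = 80.3°.

|H| = 0.1682 (-15.5 dB), φ = 80.3°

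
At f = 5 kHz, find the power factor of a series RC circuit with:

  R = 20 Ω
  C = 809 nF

Step 1 — Angular frequency: ω = 2π·f = 2π·5000 = 3.142e+04 rad/s.
Step 2 — Component impedances:
  R: Z = R = 20 Ω
  C: Z = 1/(jωC) = -j/(ω·C) = 0 - j39.35 Ω
Step 3 — Series combination: Z_total = R + C = 20 - j39.35 Ω = 44.14∠-63.1° Ω.
Step 4 — Power factor: PF = cos(φ) = Re(Z)/|Z| = 20/44.14 = 0.4531.
Step 5 — Type: Im(Z) = -39.35 ⇒ leading (phase φ = -63.1°).

PF = 0.4531 (leading, φ = -63.1°)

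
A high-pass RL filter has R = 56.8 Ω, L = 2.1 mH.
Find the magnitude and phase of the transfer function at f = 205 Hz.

Step 1 — Angular frequency: ω = 2π·205 = 1288 rad/s.
Step 2 — Transfer function: H(jω) = jωL/(R + jωL).
Step 3 — Numerator jωL = j·2.705; denominator R + jωL = 56.8 + j2.705.
Step 4 — H = 0.002263 + j0.04751.
Step 5 — Magnitude: |H| = 0.04757 (-26.5 dB); phase: φ = 87.3°.

|H| = 0.04757 (-26.5 dB), φ = 87.3°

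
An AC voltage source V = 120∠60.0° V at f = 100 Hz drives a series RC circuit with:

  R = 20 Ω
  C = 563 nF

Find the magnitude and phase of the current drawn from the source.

Step 1 — Angular frequency: ω = 2π·f = 2π·100 = 628.3 rad/s.
Step 2 — Component impedances:
  R: Z = R = 20 Ω
  C: Z = 1/(jωC) = -j/(ω·C) = 0 - j2827 Ω
Step 3 — Series combination: Z_total = R + C = 20 - j2827 Ω = 2827∠-89.6° Ω.
Step 4 — Source phasor: V = 120∠60.0° V = 60 + j103.9 V.
Step 5 — Ohm's law: I = V / Z_total = (60 + j103.9) / (20 - j2827) = -0.03661 + j0.02148 A.
Step 6 — Convert to polar: |I| = 0.04245 A, ∠I = 149.6°.

I = 0.04245∠149.6° A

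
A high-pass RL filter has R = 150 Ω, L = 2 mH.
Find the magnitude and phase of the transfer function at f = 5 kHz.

Step 1 — Angular frequency: ω = 2π·5000 = 3.142e+04 rad/s.
Step 2 — Transfer function: H(jω) = jωL/(R + jωL).
Step 3 — Numerator jωL = j·62.83; denominator R + jωL = 150 + j62.83.
Step 4 — H = 0.1493 + j0.3564.
Step 5 — Magnitude: |H| = 0.3864 (-8.3 dB); phase: φ = 67.3°.

|H| = 0.3864 (-8.3 dB), φ = 67.3°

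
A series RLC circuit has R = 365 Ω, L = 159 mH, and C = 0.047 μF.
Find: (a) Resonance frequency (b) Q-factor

Step 1 — Resonance condition Im(Z)=0 gives ω₀ = 1/√(LC).
Step 2 — ω₀ = 1/√(0.159·4.7e-08) = 1.157e+04 rad/s.
Step 3 — f₀ = ω₀/(2π) = 1841 Hz.
Step 4 — Series Q: Q = ω₀L/R = 1.157e+04·0.159/365 = 5.039.

(a) f₀ = 1841 Hz  (b) Q = 5.039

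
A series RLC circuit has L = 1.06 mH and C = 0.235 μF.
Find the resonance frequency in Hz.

Step 1 — Resonance condition Im(Z)=0 gives ω₀ = 1/√(LC).
Step 2 — ω₀ = 1/√(0.00106·2.35e-07) = 6.336e+04 rad/s.
Step 3 — f₀ = ω₀/(2π) = 1.008e+04 Hz.

f₀ = 1.008e+04 Hz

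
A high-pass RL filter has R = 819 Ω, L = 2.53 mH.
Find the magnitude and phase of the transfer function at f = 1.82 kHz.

Step 1 — Angular frequency: ω = 2π·1820 = 1.144e+04 rad/s.
Step 2 — Transfer function: H(jω) = jωL/(R + jωL).
Step 3 — Numerator jωL = j·28.93; denominator R + jωL = 819 + j28.93.
Step 4 — H = 0.001246 + j0.03528.
Step 5 — Magnitude: |H| = 0.0353 (-29.0 dB); phase: φ = 88.0°.

|H| = 0.0353 (-29.0 dB), φ = 88.0°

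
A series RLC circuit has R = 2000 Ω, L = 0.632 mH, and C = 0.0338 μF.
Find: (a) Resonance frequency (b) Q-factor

Step 1 — Resonance condition Im(Z)=0 gives ω₀ = 1/√(LC).
Step 2 — ω₀ = 1/√(0.000632·3.38e-08) = 2.164e+05 rad/s.
Step 3 — f₀ = ω₀/(2π) = 3.444e+04 Hz.
Step 4 — Series Q: Q = ω₀L/R = 2.164e+05·0.000632/2000 = 0.06837.

(a) f₀ = 3.444e+04 Hz  (b) Q = 0.06837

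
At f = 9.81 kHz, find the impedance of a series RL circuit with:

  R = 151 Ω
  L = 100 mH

Step 1 — Angular frequency: ω = 2π·f = 2π·9810 = 6.164e+04 rad/s.
Step 2 — Component impedances:
  R: Z = R = 151 Ω
  L: Z = jωL = j·6.164e+04·0.1 = 0 + j6164 Ω
Step 3 — Series combination: Z_total = R + L = 151 + j6164 Ω = 6166∠88.6° Ω.

Z = 151 + j6164 Ω = 6166∠88.6° Ω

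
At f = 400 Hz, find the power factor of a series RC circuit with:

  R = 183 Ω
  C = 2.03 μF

Step 1 — Angular frequency: ω = 2π·f = 2π·400 = 2513 rad/s.
Step 2 — Component impedances:
  R: Z = R = 183 Ω
  C: Z = 1/(jωC) = -j/(ω·C) = 0 - j196 Ω
Step 3 — Series combination: Z_total = R + C = 183 - j196 Ω = 268.2∠-47.0° Ω.
Step 4 — Power factor: PF = cos(φ) = Re(Z)/|Z| = 183/268.154 = 0.6824.
Step 5 — Type: Im(Z) = -196 ⇒ leading (phase φ = -47.0°).

PF = 0.6824 (leading, φ = -47.0°)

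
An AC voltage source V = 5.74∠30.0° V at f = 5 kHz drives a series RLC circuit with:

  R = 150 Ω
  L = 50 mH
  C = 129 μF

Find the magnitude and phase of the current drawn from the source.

Step 1 — Angular frequency: ω = 2π·f = 2π·5000 = 3.142e+04 rad/s.
Step 2 — Component impedances:
  R: Z = R = 150 Ω
  L: Z = jωL = j·3.142e+04·0.05 = 0 + j1571 Ω
  C: Z = 1/(jωC) = -j/(ω·C) = 0 - j0.2468 Ω
Step 3 — Series combination: Z_total = R + L + C = 150 + j1571 Ω = 1578∠84.5° Ω.
Step 4 — Source phasor: V = 5.74∠30.0° V = 4.971 + j2.87 V.
Step 5 — Ohm's law: I = V / Z_total = (4.971 + j2.87) / (150 + j1571) = 0.00211 - j0.002964 A.
Step 6 — Convert to polar: |I| = 0.003638 A, ∠I = -54.5°.

I = 0.003638∠-54.5° A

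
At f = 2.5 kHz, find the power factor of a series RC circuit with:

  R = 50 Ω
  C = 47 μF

Step 1 — Angular frequency: ω = 2π·f = 2π·2500 = 1.571e+04 rad/s.
Step 2 — Component impedances:
  R: Z = R = 50 Ω
  C: Z = 1/(jωC) = -j/(ω·C) = 0 - j1.355 Ω
Step 3 — Series combination: Z_total = R + C = 50 - j1.355 Ω = 50.02∠-1.6° Ω.
Step 4 — Power factor: PF = cos(φ) = Re(Z)/|Z| = 50/50.02 = 0.9996.
Step 5 — Type: Im(Z) = -1.355 ⇒ leading (phase φ = -1.6°).

PF = 0.9996 (leading, φ = -1.6°)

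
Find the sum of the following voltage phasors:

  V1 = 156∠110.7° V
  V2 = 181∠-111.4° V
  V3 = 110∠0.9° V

Step 1 — Convert each phasor to rectangular form:
  V1 = 156·(cos(110.7°) + j·sin(110.7°)) = -55.14 + j145.9 V
  V2 = 181·(cos(-111.4°) + j·sin(-111.4°)) = -66.04 - j168.5 V
  V3 = 110·(cos(0.9°) + j·sin(0.9°)) = 110 + j1.728 V
Step 2 — Sum components: V_total = -11.2 - j20.86 V.
Step 3 — Convert to polar: |V_total| = 23.68 V, ∠V_total = -118.2°.

V_total = 23.68∠-118.2° V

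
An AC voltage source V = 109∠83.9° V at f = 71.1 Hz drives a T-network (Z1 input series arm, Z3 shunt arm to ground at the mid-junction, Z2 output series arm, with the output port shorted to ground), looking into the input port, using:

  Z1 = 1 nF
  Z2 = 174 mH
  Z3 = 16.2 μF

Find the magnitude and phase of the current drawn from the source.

Step 1 — Angular frequency: ω = 2π·f = 2π·71.1 = 446.7 rad/s.
Step 2 — Component impedances:
  Z1: Z = 1/(jωC) = -j/(ω·C) = 0 - j2.238e+06 Ω
  Z2: Z = jωL = j·446.7·0.174 = 0 + j77.73 Ω
  Z3: Z = 1/(jωC) = -j/(ω·C) = 0 - j138.2 Ω
Step 3 — With the output port shorted to ground, the output series arm Z2 runs from the junction to ground; the shunt arm Z3 also runs from the junction to ground. They appear in parallel: Z3 || Z2 = 0 + j177.7 Ω.
Step 4 — Series with input arm Z1: Z_in = Z1 + (Z3 || Z2) = 0 - j2.238e+06 Ω = 2.238e+06∠-90.0° Ω.
Step 5 — Source phasor: V = 109∠83.9° V = 11.58 + j108.4 V.
Step 6 — Ohm's law: I = V / Z_total = (11.58 + j108.4) / (0 - j2.238e+06) = -4.842e-05 + j5.175e-06 A.
Step 7 — Convert to polar: |I| = 4.87e-05 A, ∠I = 173.9°.

I = 4.87e-05∠173.9° A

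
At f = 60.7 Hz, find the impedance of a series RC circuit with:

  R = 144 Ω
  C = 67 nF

Step 1 — Angular frequency: ω = 2π·f = 2π·60.7 = 381.4 rad/s.
Step 2 — Component impedances:
  R: Z = R = 144 Ω
  C: Z = 1/(jωC) = -j/(ω·C) = 0 - j3.913e+04 Ω
Step 3 — Series combination: Z_total = R + C = 144 - j3.913e+04 Ω = 3.913e+04∠-89.8° Ω.

Z = 144 - j3.913e+04 Ω = 3.913e+04∠-89.8° Ω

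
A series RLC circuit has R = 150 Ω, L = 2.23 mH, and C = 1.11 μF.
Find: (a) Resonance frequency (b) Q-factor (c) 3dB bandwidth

Step 1 — Resonance condition Im(Z)=0 gives ω₀ = 1/√(LC).
Step 2 — ω₀ = 1/√(0.00223·1.11e-06) = 2.01e+04 rad/s.
Step 3 — f₀ = ω₀/(2π) = 3199 Hz.
Step 4 — Series Q: Q = ω₀L/R = 2.01e+04·0.00223/150 = 0.2988.
Step 5 — 3dB bandwidth: Δω = ω₀/Q = 6.726e+04 rad/s; BW = Δω/(2π) = 1.071e+04 Hz.

(a) f₀ = 3199 Hz  (b) Q = 0.2988  (c) BW = 1.071e+04 Hz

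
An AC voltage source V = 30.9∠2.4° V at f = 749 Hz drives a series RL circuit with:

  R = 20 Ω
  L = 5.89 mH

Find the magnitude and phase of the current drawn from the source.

Step 1 — Angular frequency: ω = 2π·f = 2π·749 = 4706 rad/s.
Step 2 — Component impedances:
  R: Z = R = 20 Ω
  L: Z = jωL = j·4706·0.00589 = 0 + j27.72 Ω
Step 3 — Series combination: Z_total = R + L = 20 + j27.72 Ω = 34.18∠54.2° Ω.
Step 4 — Source phasor: V = 30.9∠2.4° V = 30.87 + j1.294 V.
Step 5 — Ohm's law: I = V / Z_total = (30.87 + j1.294) / (20 + j27.72) = 0.5592 - j0.7103 A.
Step 6 — Convert to polar: |I| = 0.904 A, ∠I = -51.8°.

I = 0.904∠-51.8° A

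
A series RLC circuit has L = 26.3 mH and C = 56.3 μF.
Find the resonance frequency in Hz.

Step 1 — Resonance condition Im(Z)=0 gives ω₀ = 1/√(LC).
Step 2 — ω₀ = 1/√(0.0263·5.63e-05) = 821.8 rad/s.
Step 3 — f₀ = ω₀/(2π) = 130.8 Hz.

f₀ = 130.8 Hz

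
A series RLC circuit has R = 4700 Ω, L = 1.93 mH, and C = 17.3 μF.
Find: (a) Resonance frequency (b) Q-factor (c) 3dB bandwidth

Step 1 — Resonance: ω₀ = 1/√(LC) = 1/√(0.00193·1.73e-05) = 5473 rad/s.
Step 2 — f₀ = ω₀/(2π) = 871 Hz.
Step 3 — Series Q: Q = ω₀L/R = 5473·0.00193/4700 = 0.002247.
Step 4 — Bandwidth: Δω = ω₀/Q = 2.435e+06 rad/s; BW = Δω/(2π) = 3.876e+05 Hz.

(a) f₀ = 871 Hz  (b) Q = 0.002247  (c) BW = 3.876e+05 Hz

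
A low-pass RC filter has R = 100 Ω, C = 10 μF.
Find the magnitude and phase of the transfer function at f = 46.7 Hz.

Step 1 — Angular frequency: ω = 2π·46.7 = 293.4 rad/s.
Step 2 — Transfer function: H(jω) = 1/(1 + jωRC).
Step 3 — Denominator: 1 + jωRC = 1 + j·293.4·100·1e-05 = 1 + j0.2934.
Step 4 — H = 0.9207 - j0.2702.
Step 5 — Magnitude: |H| = 0.9595 (-0.4 dB); phase: φ = -16.4°.

|H| = 0.9595 (-0.4 dB), φ = -16.4°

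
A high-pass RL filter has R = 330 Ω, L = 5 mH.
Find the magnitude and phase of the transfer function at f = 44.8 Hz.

Step 1 — Angular frequency: ω = 2π·44.8 = 281.5 rad/s.
Step 2 — Transfer function: H(jω) = jωL/(R + jωL).
Step 3 — Numerator jωL = j·1.407; denominator R + jωL = 330 + j1.407.
Step 4 — H = 1.819e-05 + j0.004265.
Step 5 — Magnitude: |H| = 0.004265 (-47.4 dB); phase: φ = 89.8°.

|H| = 0.004265 (-47.4 dB), φ = 89.8°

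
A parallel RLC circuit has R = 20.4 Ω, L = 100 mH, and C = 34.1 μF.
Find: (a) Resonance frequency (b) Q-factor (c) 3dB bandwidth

Step 1 — Resonance: ω₀ = 1/√(LC) = 1/√(0.1·3.41e-05) = 541.5 rad/s.
Step 2 — f₀ = ω₀/(2π) = 86.19 Hz.
Step 3 — Parallel Q: Q = R/(ω₀L) = 20.4/(541.5·0.1) = 0.3767.
Step 4 — Bandwidth: Δω = ω₀/Q = 1438 rad/s; BW = Δω/(2π) = 228.8 Hz.

(a) f₀ = 86.19 Hz  (b) Q = 0.3767  (c) BW = 228.8 Hz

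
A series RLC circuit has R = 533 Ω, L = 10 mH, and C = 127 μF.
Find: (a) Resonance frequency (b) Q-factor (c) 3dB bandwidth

Step 1 — Resonance condition Im(Z)=0 gives ω₀ = 1/√(LC).
Step 2 — ω₀ = 1/√(0.01·0.000127) = 887.4 rad/s.
Step 3 — f₀ = ω₀/(2π) = 141.2 Hz.
Step 4 — Series Q: Q = ω₀L/R = 887.4·0.01/533 = 0.01665.
Step 5 — 3dB bandwidth: Δω = ω₀/Q = 5.33e+04 rad/s; BW = Δω/(2π) = 8483 Hz.

(a) f₀ = 141.2 Hz  (b) Q = 0.01665  (c) BW = 8483 Hz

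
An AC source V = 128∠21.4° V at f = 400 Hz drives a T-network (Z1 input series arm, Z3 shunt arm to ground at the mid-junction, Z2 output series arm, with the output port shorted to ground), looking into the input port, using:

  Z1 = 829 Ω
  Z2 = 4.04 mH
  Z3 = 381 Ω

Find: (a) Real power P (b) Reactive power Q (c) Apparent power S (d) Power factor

Step 1 — Angular frequency: ω = 2π·f = 2π·400 = 2513 rad/s.
Step 2 — Component impedances:
  Z1: Z = R = 829 Ω
  Z2: Z = jωL = j·2513·0.00404 = 0 + j10.15 Ω
  Z3: Z = R = 381 Ω
Step 3 — With the output port shorted to ground, the output series arm Z2 runs from the junction to ground; the shunt arm Z3 also runs from the junction to ground. They appear in parallel: Z3 || Z2 = 0.2704 + j10.15 Ω.
Step 4 — Series with input arm Z1: Z_in = Z1 + (Z3 || Z2) = 829.3 + j10.15 Ω = 829.3∠0.7° Ω.
Step 5 — Source phasor: V = 128∠21.4° V = 119.2 + j46.7 V.
Step 6 — Current: I = V / Z = 0.1444 + j0.05455 A = 0.1543∠20.7° A.
Step 7 — Complex power: S = V·I* = 19.75 + j0.2417 VA.
Step 8 — Real power: P = Re(S) = 19.75 W.
Step 9 — Reactive power: Q = Im(S) = 0.2417 VAR.
Step 10 — Apparent power: |S| = 19.76 VA.
Step 11 — Power factor: PF = P/|S| = 0.9999 (lagging).

(a) P = 19.75 W  (b) Q = 0.2417 VAR  (c) S = 19.76 VA  (d) PF = 0.9999 (lagging)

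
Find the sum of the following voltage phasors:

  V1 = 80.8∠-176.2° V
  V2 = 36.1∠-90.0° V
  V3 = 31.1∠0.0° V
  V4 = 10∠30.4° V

Step 1 — Convert each phasor to rectangular form:
  V1 = 80.8·(cos(-176.2°) + j·sin(-176.2°)) = -80.62 - j5.355 V
  V2 = 36.1·(cos(-90.0°) + j·sin(-90.0°)) = 0 - j36.1 V
  V3 = 31.1·(cos(0.0°) + j·sin(0.0°)) = 31.1 V
  V4 = 10·(cos(30.4°) + j·sin(30.4°)) = 8.625 + j5.06 V
Step 2 — Sum components: V_total = -40.9 - j36.39 V.
Step 3 — Convert to polar: |V_total| = 54.75 V, ∠V_total = -138.3°.

V_total = 54.75∠-138.3° V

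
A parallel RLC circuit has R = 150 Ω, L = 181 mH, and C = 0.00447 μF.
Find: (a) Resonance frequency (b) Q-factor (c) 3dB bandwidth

Step 1 — Resonance: ω₀ = 1/√(LC) = 1/√(0.181·4.47e-09) = 3.516e+04 rad/s.
Step 2 — f₀ = ω₀/(2π) = 5595 Hz.
Step 3 — Parallel Q: Q = R/(ω₀L) = 150/(3.516e+04·0.181) = 0.02357.
Step 4 — Bandwidth: Δω = ω₀/Q = 1.491e+06 rad/s; BW = Δω/(2π) = 2.374e+05 Hz.

(a) f₀ = 5595 Hz  (b) Q = 0.02357  (c) BW = 2.374e+05 Hz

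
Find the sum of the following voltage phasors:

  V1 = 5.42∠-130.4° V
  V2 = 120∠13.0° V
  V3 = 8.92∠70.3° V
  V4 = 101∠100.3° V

Step 1 — Convert each phasor to rectangular form:
  V1 = 5.42·(cos(-130.4°) + j·sin(-130.4°)) = -3.513 - j4.128 V
  V2 = 120·(cos(13.0°) + j·sin(13.0°)) = 116.9 + j26.99 V
  V3 = 8.92·(cos(70.3°) + j·sin(70.3°)) = 3.007 + j8.398 V
  V4 = 101·(cos(100.3°) + j·sin(100.3°)) = -18.06 + j99.37 V
Step 2 — Sum components: V_total = 98.36 + j130.6 V.
Step 3 — Convert to polar: |V_total| = 163.5 V, ∠V_total = 53.0°.

V_total = 163.5∠53.0° V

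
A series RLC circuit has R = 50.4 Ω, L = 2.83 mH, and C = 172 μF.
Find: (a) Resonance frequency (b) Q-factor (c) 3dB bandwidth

Step 1 — Resonance condition Im(Z)=0 gives ω₀ = 1/√(LC).
Step 2 — ω₀ = 1/√(0.00283·0.000172) = 1433 rad/s.
Step 3 — f₀ = ω₀/(2π) = 228.1 Hz.
Step 4 — Series Q: Q = ω₀L/R = 1433·0.00283/50.4 = 0.08048.
Step 5 — 3dB bandwidth: Δω = ω₀/Q = 1.781e+04 rad/s; BW = Δω/(2π) = 2834 Hz.

(a) f₀ = 228.1 Hz  (b) Q = 0.08048  (c) BW = 2834 Hz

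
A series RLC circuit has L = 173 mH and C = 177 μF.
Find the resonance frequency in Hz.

Step 1 — Resonance condition Im(Z)=0 gives ω₀ = 1/√(LC).
Step 2 — ω₀ = 1/√(0.173·0.000177) = 180.7 rad/s.
Step 3 — f₀ = ω₀/(2π) = 28.76 Hz.

f₀ = 28.76 Hz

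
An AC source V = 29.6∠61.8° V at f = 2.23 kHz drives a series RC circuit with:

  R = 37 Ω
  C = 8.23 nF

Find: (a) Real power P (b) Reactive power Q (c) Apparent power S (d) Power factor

Step 1 — Angular frequency: ω = 2π·f = 2π·2230 = 1.401e+04 rad/s.
Step 2 — Component impedances:
  R: Z = R = 37 Ω
  C: Z = 1/(jωC) = -j/(ω·C) = 0 - j8672 Ω
Step 3 — Series combination: Z_total = R + C = 37 - j8672 Ω = 8672∠-89.8° Ω.
Step 4 — Source phasor: V = 29.6∠61.8° V = 13.99 + j26.09 V.
Step 5 — Current: I = V / Z = -0.003001 + j0.001626 A = 0.003413∠151.6° A.
Step 6 — Complex power: S = V·I* = 0.0004311 - j0.101 VA.
Step 7 — Real power: P = Re(S) = 0.0004311 W.
Step 8 — Reactive power: Q = Im(S) = -0.101 VAR.
Step 9 — Apparent power: |S| = 0.101 VA.
Step 10 — Power factor: PF = P/|S| = 0.004267 (leading).

(a) P = 0.0004311 W  (b) Q = -0.101 VAR  (c) S = 0.101 VA  (d) PF = 0.004267 (leading)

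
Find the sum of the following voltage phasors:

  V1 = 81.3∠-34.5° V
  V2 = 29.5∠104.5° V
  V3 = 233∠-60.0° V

Step 1 — Convert each phasor to rectangular form:
  V1 = 81.3·(cos(-34.5°) + j·sin(-34.5°)) = 67 - j46.05 V
  V2 = 29.5·(cos(104.5°) + j·sin(104.5°)) = -7.386 + j28.56 V
  V3 = 233·(cos(-60.0°) + j·sin(-60.0°)) = 116.5 - j201.8 V
Step 2 — Sum components: V_total = 176.1 - j219.3 V.
Step 3 — Convert to polar: |V_total| = 281.2 V, ∠V_total = -51.2°.

V_total = 281.2∠-51.2° V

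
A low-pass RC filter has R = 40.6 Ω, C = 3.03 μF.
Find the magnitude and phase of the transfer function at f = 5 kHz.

Step 1 — Angular frequency: ω = 2π·5000 = 3.142e+04 rad/s.
Step 2 — Transfer function: H(jω) = 1/(1 + jωRC).
Step 3 — Denominator: 1 + jωRC = 1 + j·3.142e+04·40.6·3.03e-06 = 1 + j3.865.
Step 4 — H = 0.06275 - j0.2425.
Step 5 — Magnitude: |H| = 0.2505 (-12.0 dB); phase: φ = -75.5°.

|H| = 0.2505 (-12.0 dB), φ = -75.5°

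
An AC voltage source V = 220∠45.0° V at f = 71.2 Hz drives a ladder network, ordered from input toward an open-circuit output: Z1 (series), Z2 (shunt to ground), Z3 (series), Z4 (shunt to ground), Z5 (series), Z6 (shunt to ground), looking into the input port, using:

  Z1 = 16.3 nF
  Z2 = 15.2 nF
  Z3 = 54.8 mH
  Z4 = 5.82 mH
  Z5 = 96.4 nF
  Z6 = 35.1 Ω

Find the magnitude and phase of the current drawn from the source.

Step 1 — Angular frequency: ω = 2π·f = 2π·71.2 = 447.4 rad/s.
Step 2 — Component impedances:
  Z1: Z = 1/(jωC) = -j/(ω·C) = 0 - j1.371e+05 Ω
  Z2: Z = 1/(jωC) = -j/(ω·C) = 0 - j1.471e+05 Ω
  Z3: Z = jωL = j·447.4·0.0548 = 0 + j24.52 Ω
  Z4: Z = jωL = j·447.4·0.00582 = 0 + j2.604 Ω
  Z5: Z = 1/(jωC) = -j/(ω·C) = 0 - j2.319e+04 Ω
  Z6: Z = R = 35.1 Ω
Step 3 — Ladder network (open output): work backward from the far end, alternating series and parallel combinations. Z_in = 0 - j1.371e+05 Ω = 1.371e+05∠-90.0° Ω.
Step 4 — Source phasor: V = 220∠45.0° V = 155.6 + j155.6 V.
Step 5 — Ohm's law: I = V / Z_total = (155.6 + j155.6) / (0 - j1.371e+05) = -0.001135 + j0.001135 A.
Step 6 — Convert to polar: |I| = 0.001605 A, ∠I = 135.0°.

I = 0.001605∠135.0° A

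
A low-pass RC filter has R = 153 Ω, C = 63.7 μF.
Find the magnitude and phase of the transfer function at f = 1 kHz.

Step 1 — Angular frequency: ω = 2π·1000 = 6283 rad/s.
Step 2 — Transfer function: H(jω) = 1/(1 + jωRC).
Step 3 — Denominator: 1 + jωRC = 1 + j·6283·153·6.37e-05 = 1 + j61.24.
Step 4 — H = 0.0002666 - j0.01633.
Step 5 — Magnitude: |H| = 0.01633 (-35.7 dB); phase: φ = -89.1°.

|H| = 0.01633 (-35.7 dB), φ = -89.1°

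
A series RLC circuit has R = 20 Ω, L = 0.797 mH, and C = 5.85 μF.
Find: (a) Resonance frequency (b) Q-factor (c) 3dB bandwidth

Step 1 — Resonance condition Im(Z)=0 gives ω₀ = 1/√(LC).
Step 2 — ω₀ = 1/√(0.000797·5.85e-06) = 1.465e+04 rad/s.
Step 3 — f₀ = ω₀/(2π) = 2331 Hz.
Step 4 — Series Q: Q = ω₀L/R = 1.465e+04·0.000797/20 = 0.5836.
Step 5 — 3dB bandwidth: Δω = ω₀/Q = 2.509e+04 rad/s; BW = Δω/(2π) = 3994 Hz.

(a) f₀ = 2331 Hz  (b) Q = 0.5836  (c) BW = 3994 Hz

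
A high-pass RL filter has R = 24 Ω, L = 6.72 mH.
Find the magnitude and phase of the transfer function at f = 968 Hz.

Step 1 — Angular frequency: ω = 2π·968 = 6082 rad/s.
Step 2 — Transfer function: H(jω) = jωL/(R + jωL).
Step 3 — Numerator jωL = j·40.87; denominator R + jωL = 24 + j40.87.
Step 4 — H = 0.7436 + j0.4366.
Step 5 — Magnitude: |H| = 0.8623 (-1.3 dB); phase: φ = 30.4°.

|H| = 0.8623 (-1.3 dB), φ = 30.4°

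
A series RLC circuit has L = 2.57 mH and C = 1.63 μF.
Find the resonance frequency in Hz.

Step 1 — Resonance condition Im(Z)=0 gives ω₀ = 1/√(LC).
Step 2 — ω₀ = 1/√(0.00257·1.63e-06) = 1.545e+04 rad/s.
Step 3 — f₀ = ω₀/(2π) = 2459 Hz.

f₀ = 2459 Hz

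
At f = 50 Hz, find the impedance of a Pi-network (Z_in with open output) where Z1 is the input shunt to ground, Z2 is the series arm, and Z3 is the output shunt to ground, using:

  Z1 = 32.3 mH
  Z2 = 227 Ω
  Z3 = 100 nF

Step 1 — Angular frequency: ω = 2π·f = 2π·50 = 314.2 rad/s.
Step 2 — Component impedances:
  Z1: Z = jωL = j·314.2·0.0323 = 0 + j10.15 Ω
  Z2: Z = R = 227 Ω
  Z3: Z = 1/(jωC) = -j/(ω·C) = 0 - j3.183e+04 Ω
Step 3 — With open output, the series arm Z2 and the output shunt Z3 appear in series to ground: Z2 + Z3 = 227 - j3.183e+04 Ω.
Step 4 — Parallel with input shunt Z1: Z_in = Z1 || (Z2 + Z3) = 2.308e-05 + j10.15 Ω = 10.15∠90.0° Ω.

Z = 2.308e-05 + j10.15 Ω = 10.15∠90.0° Ω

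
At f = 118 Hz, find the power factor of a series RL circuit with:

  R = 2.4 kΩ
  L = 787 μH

Step 1 — Angular frequency: ω = 2π·f = 2π·118 = 741.4 rad/s.
Step 2 — Component impedances:
  R: Z = R = 2400 Ω
  L: Z = jωL = j·741.4·0.000787 = 0 + j0.5835 Ω
Step 3 — Series combination: Z_total = R + L = 2400 + j0.5835 Ω = 2400∠0.0° Ω.
Step 4 — Power factor: PF = cos(φ) = Re(Z)/|Z| = 2400/2400 = 1.
Step 5 — Type: Im(Z) = 0.5835 ⇒ lagging (phase φ = 0.0°).

PF = 1 (lagging, φ = 0.0°)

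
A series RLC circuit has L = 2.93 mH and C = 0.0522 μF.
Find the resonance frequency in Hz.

Step 1 — Resonance condition Im(Z)=0 gives ω₀ = 1/√(LC).
Step 2 — ω₀ = 1/√(0.00293·5.22e-08) = 8.086e+04 rad/s.
Step 3 — f₀ = ω₀/(2π) = 1.287e+04 Hz.

f₀ = 1.287e+04 Hz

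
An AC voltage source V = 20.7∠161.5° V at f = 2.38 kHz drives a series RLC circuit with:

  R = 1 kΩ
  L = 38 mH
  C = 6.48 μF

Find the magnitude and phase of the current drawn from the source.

Step 1 — Angular frequency: ω = 2π·f = 2π·2380 = 1.495e+04 rad/s.
Step 2 — Component impedances:
  R: Z = R = 1000 Ω
  L: Z = jωL = j·1.495e+04·0.038 = 0 + j568.3 Ω
  C: Z = 1/(jωC) = -j/(ω·C) = 0 - j10.32 Ω
Step 3 — Series combination: Z_total = R + L + C = 1000 + j557.9 Ω = 1145∠29.2° Ω.
Step 4 — Source phasor: V = 20.7∠161.5° V = -19.63 + j6.568 V.
Step 5 — Ohm's law: I = V / Z_total = (-19.63 + j6.568) / (1000 + j557.9) = -0.01218 + j0.01336 A.
Step 6 — Convert to polar: |I| = 0.01808 A, ∠I = 132.3°.

I = 0.01808∠132.3° A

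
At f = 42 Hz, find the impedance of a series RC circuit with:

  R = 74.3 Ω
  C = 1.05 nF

Step 1 — Angular frequency: ω = 2π·f = 2π·42 = 263.9 rad/s.
Step 2 — Component impedances:
  R: Z = R = 74.3 Ω
  C: Z = 1/(jωC) = -j/(ω·C) = 0 - j3.609e+06 Ω
Step 3 — Series combination: Z_total = R + C = 74.3 - j3.609e+06 Ω = 3.609e+06∠-90.0° Ω.

Z = 74.3 - j3.609e+06 Ω = 3.609e+06∠-90.0° Ω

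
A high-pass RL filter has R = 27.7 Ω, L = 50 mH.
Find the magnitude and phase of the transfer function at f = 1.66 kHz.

Step 1 — Angular frequency: ω = 2π·1660 = 1.043e+04 rad/s.
Step 2 — Transfer function: H(jω) = jωL/(R + jωL).
Step 3 — Numerator jωL = j·521.5; denominator R + jωL = 27.7 + j521.5.
Step 4 — H = 0.9972 + j0.05297.
Step 5 — Magnitude: |H| = 0.9986 (-0.0 dB); phase: φ = 3.0°.

|H| = 0.9986 (-0.0 dB), φ = 3.0°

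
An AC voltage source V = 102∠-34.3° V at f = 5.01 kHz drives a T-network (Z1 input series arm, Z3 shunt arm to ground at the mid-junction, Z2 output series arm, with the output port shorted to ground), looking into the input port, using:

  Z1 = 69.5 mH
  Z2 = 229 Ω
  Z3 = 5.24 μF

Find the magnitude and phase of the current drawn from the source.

Step 1 — Angular frequency: ω = 2π·f = 2π·5010 = 3.148e+04 rad/s.
Step 2 — Component impedances:
  Z1: Z = jωL = j·3.148e+04·0.0695 = 0 + j2188 Ω
  Z2: Z = R = 229 Ω
  Z3: Z = 1/(jωC) = -j/(ω·C) = 0 - j6.062 Ω
Step 3 — With the output port shorted to ground, the output series arm Z2 runs from the junction to ground; the shunt arm Z3 also runs from the junction to ground. They appear in parallel: Z3 || Z2 = 0.1604 - j6.058 Ω.
Step 4 — Series with input arm Z1: Z_in = Z1 + (Z3 || Z2) = 0.1604 + j2182 Ω = 2182∠90.0° Ω.
Step 5 — Source phasor: V = 102∠-34.3° V = 84.26 - j57.48 V.
Step 6 — Ohm's law: I = V / Z_total = (84.26 - j57.48) / (0.1604 + j2182) = -0.02634 - j0.03862 A.
Step 7 — Convert to polar: |I| = 0.04675 A, ∠I = -124.3°.

I = 0.04675∠-124.3° A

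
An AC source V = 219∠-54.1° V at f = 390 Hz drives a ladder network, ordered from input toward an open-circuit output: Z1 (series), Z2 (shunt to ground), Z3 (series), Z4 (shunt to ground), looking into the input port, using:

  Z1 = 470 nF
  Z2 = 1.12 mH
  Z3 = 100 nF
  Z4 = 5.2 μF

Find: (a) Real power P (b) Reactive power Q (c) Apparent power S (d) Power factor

Step 1 — Angular frequency: ω = 2π·f = 2π·390 = 2450 rad/s.
Step 2 — Component impedances:
  Z1: Z = 1/(jωC) = -j/(ω·C) = 0 - j868.3 Ω
  Z2: Z = jωL = j·2450·0.00112 = 0 + j2.744 Ω
  Z3: Z = 1/(jωC) = -j/(ω·C) = 0 - j4081 Ω
  Z4: Z = 1/(jωC) = -j/(ω·C) = 0 - j78.48 Ω
Step 3 — Ladder network (open output): work backward from the far end, alternating series and parallel combinations. Z_in = 0 - j865.5 Ω = 865.5∠-90.0° Ω.
Step 4 — Source phasor: V = 219∠-54.1° V = 128.4 - j177.4 V.
Step 5 — Current: I = V / Z = 0.205 + j0.1484 A = 0.253∠35.9° A.
Step 6 — Complex power: S = V·I* = 0 - j55.41 VA.
Step 7 — Real power: P = Re(S) = 0 W.
Step 8 — Reactive power: Q = Im(S) = -55.41 VAR.
Step 9 — Apparent power: |S| = 55.41 VA.
Step 10 — Power factor: PF = P/|S| = 0 (leading).

(a) P = 0 W  (b) Q = -55.41 VAR  (c) S = 55.41 VA  (d) PF = 0 (leading)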